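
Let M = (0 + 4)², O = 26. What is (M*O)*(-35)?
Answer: -14560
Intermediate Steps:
M = 16 (M = 4² = 16)
(M*O)*(-35) = (16*26)*(-35) = 416*(-35) = -14560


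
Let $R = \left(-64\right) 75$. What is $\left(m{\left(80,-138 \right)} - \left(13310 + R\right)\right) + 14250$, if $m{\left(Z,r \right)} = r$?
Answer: $5602$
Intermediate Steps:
$R = -4800$
$\left(m{\left(80,-138 \right)} - \left(13310 + R\right)\right) + 14250 = \left(-138 - 8510\right) + 14250 = -8648 + 14250 = 5602$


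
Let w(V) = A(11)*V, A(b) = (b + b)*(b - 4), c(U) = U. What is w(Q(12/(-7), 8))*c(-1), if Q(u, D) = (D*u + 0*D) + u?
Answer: 2376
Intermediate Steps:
A(b) = 2*b*(-4 + b) (A(b) = (2*b)*(-4 + b) = 2*b*(-4 + b))
Q(u, D) = u + D*u (Q(u, D) = (D*u + 0) + u = D*u + u = u + D*u)
w(V) = 154*V (w(V) = (2*11*(-4 + 11))*V = (2*11*7)*V = 154*V)
w(Q(12/(-7), 8))*c(-1) = (154*((12/(-7))*(1 + 8)))*(-1) = (154*((12*(-⅐))*9))*(-1) = (154*(-12/7*9))*(-1) = (154*(-108/7))*(-1) = -2376*(-1) = 2376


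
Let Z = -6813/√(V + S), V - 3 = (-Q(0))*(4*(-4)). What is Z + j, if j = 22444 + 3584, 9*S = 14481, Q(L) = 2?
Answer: 26028 - 2271*√411/274 ≈ 25860.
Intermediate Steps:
S = 1609 (S = (⅑)*14481 = 1609)
V = 35 (V = 3 + (-1*2)*(4*(-4)) = 3 - 2*(-16) = 3 + 32 = 35)
j = 26028
Z = -2271*√411/274 (Z = -6813/√(35 + 1609) = -6813*√411/822 = -2271*√411/274 ≈ -168.03)
Z + j = -2271*√411/274 + 26028 = 26028 - 2271*√411/274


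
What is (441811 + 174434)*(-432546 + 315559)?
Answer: -72092653815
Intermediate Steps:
(441811 + 174434)*(-432546 + 315559) = 616245*(-116987) = -72092653815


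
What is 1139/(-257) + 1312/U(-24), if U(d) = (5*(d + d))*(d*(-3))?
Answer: -625597/138780 ≈ -4.5078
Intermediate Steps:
U(d) = -30*d² (U(d) = (5*(2*d))*(-3*d) = (10*d)*(-3*d) = -30*d²)
1139/(-257) + 1312/U(-24) = 1139/(-257) + 1312/((-30*(-24)²)) = 1139*(-1/257) + 1312/((-30*576)) = -1139/257 + 1312/(-17280) = -1139/257 + 1312*(-1/17280) = -1139/257 - 41/540 = -625597/138780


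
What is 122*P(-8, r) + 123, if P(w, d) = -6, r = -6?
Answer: -609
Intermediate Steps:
122*P(-8, r) + 123 = 122*(-6) + 123 = -732 + 123 = -609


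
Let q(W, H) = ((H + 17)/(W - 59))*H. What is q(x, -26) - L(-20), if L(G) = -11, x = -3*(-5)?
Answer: 125/22 ≈ 5.6818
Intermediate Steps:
x = 15
q(W, H) = H*(17 + H)/(-59 + W) (q(W, H) = ((17 + H)/(-59 + W))*H = H*(17 + H)/(-59 + W))
q(x, -26) - L(-20) = -26*(17 - 26)/(-59 + 15) - 1*(-11) = -26*(-9)/(-44) + 11 = -26*(-1/44)*(-9) + 11 = -117/22 + 11 = 125/22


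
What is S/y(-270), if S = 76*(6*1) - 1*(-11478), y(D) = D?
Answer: -221/5 ≈ -44.200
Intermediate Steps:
S = 11934 (S = 76*6 + 11478 = 456 + 11478 = 11934)
S/y(-270) = 11934/(-270) = 11934*(-1/270) = -221/5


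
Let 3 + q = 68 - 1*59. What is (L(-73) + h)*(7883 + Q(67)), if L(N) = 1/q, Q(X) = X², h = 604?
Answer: 7474750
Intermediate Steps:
q = 6 (q = -3 + (68 - 1*59) = -3 + (68 - 59) = -3 + 9 = 6)
L(N) = ⅙ (L(N) = 1/6 = ⅙)
(L(-73) + h)*(7883 + Q(67)) = (⅙ + 604)*(7883 + 67²) = 3625*(7883 + 4489)/6 = (3625/6)*12372 = 7474750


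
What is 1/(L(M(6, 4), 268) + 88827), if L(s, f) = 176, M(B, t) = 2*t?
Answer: 1/89003 ≈ 1.1236e-5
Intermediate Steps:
1/(L(M(6, 4), 268) + 88827) = 1/(176 + 88827) = 1/89003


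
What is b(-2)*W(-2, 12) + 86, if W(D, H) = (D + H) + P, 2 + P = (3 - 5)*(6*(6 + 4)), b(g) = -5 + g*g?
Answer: 198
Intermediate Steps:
b(g) = -5 + g**2
P = -122 (P = -2 + (3 - 5)*(6*(6 + 4)) = -2 - 12*10 = -2 - 2*60 = -2 - 120 = -122)
W(D, H) = -122 + D + H (W(D, H) = (D + H) - 122 = -122 + D + H)
b(-2)*W(-2, 12) + 86 = (-5 + (-2)**2)*(-122 - 2 + 12) + 86 = (-5 + 4)*(-112) + 86 = -1*(-112) + 86 = 112 + 86 = 198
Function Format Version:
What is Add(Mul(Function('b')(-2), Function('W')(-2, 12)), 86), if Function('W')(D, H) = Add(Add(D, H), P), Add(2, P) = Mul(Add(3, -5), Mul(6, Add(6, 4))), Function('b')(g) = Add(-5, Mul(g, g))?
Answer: 198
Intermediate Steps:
Function('b')(g) = Add(-5, Pow(g, 2))
P = -122 (P = Add(-2, Mul(Add(3, -5), Mul(6, Add(6, 4)))) = Add(-2, Mul(-2, Mul(6, 10))) = Add(-2, Mul(-2, 60)) = Add(-2, -120) = -122)
Function('W')(D, H) = Add(-122, D, H) (Function('W')(D, H) = Add(Add(D, H), -122) = Add(-122, D, H))
Add(Mul(Function('b')(-2), Function('W')(-2, 12)), 86) = Add(Mul(Add(-5, Pow(-2, 2)), Add(-122, -2, 12)), 86) = Add(Mul(Add(-5, 4), -112), 86) = Add(Mul(-1, -112), 86) = Add(112, 86) = 198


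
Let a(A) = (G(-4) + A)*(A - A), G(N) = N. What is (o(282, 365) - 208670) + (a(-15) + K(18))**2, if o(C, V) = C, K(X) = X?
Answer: -208064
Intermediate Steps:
a(A) = 0 (a(A) = (-4 + A)*(A - A) = (-4 + A)*0 = 0)
(o(282, 365) - 208670) + (a(-15) + K(18))**2 = (282 - 208670) + (0 + 18)**2 = -208388 + 18**2 = -208388 + 324 = -208064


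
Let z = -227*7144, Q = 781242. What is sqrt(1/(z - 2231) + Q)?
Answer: sqrt(2060223370720808843)/1623919 ≈ 883.88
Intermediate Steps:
z = -1621688
sqrt(1/(z - 2231) + Q) = sqrt(1/(-1621688 - 2231) + 781242) = sqrt(1/(-1623919) + 781242) = sqrt(-1/1623919 + 781242) = sqrt(1268673727397/1623919) = sqrt(2060223370720808843)/1623919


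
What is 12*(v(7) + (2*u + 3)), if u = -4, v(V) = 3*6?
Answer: 156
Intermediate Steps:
v(V) = 18
12*(v(7) + (2*u + 3)) = 12*(18 + (2*(-4) + 3)) = 12*(18 + (-8 + 3)) = 12*(18 - 5) = 12*13 = 156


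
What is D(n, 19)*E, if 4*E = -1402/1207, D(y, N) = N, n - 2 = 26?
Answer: -13319/2414 ≈ -5.5174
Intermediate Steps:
n = 28 (n = 2 + 26 = 28)
E = -701/2414 (E = (-1402/1207)/4 = (-1402*1/1207)/4 = (¼)*(-1402/1207) = -701/2414 ≈ -0.29039)
D(n, 19)*E = 19*(-701/2414) = -13319/2414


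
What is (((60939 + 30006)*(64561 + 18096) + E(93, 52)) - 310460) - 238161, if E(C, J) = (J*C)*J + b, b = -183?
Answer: 7516943533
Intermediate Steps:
E(C, J) = -183 + C*J**2 (E(C, J) = (J*C)*J - 183 = (C*J)*J - 183 = C*J**2 - 183 = -183 + C*J**2)
(((60939 + 30006)*(64561 + 18096) + E(93, 52)) - 310460) - 238161 = (((60939 + 30006)*(64561 + 18096) + (-183 + 93*52**2)) - 310460) - 238161 = ((90945*82657 + (-183 + 93*2704)) - 310460) - 238161 = ((7517240865 + (-183 + 251472)) - 310460) - 238161 = ((7517240865 + 251289) - 310460) - 238161 = (7517492154 - 310460) - 238161 = 7517181694 - 238161 = 7516943533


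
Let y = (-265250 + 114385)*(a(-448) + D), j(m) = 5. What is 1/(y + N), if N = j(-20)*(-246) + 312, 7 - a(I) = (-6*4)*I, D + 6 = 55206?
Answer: -1/6706704493 ≈ -1.4910e-10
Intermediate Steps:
D = 55200 (D = -6 + 55206 = 55200)
a(I) = 7 + 24*I (a(I) = 7 - (-6*4)*I = 7 - (-24)*I = 7 + 24*I)
y = -6706703575 (y = (-265250 + 114385)*((7 + 24*(-448)) + 55200) = -150865*((7 - 10752) + 55200) = -150865*(-10745 + 55200) = -150865*44455 = -6706703575)
N = -918 (N = 5*(-246) + 312 = -1230 + 312 = -918)
1/(y + N) = 1/(-6706703575 - 918) = 1/(-6706704493) = -1/6706704493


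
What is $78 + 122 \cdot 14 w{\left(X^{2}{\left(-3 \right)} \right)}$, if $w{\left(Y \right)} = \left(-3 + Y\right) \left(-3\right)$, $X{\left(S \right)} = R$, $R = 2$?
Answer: $-5046$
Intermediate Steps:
$X{\left(S \right)} = 2$
$w{\left(Y \right)} = 9 - 3 Y$
$78 + 122 \cdot 14 w{\left(X^{2}{\left(-3 \right)} \right)} = 78 + 122 \cdot 14 \left(9 - 3 \cdot 2^{2}\right) = 78 + 122 \cdot 14 \left(9 - 12\right) = 78 + 122 \cdot 14 \left(-3\right) = 78 + 122 \left(-42\right) = 78 - 5124 = -5046$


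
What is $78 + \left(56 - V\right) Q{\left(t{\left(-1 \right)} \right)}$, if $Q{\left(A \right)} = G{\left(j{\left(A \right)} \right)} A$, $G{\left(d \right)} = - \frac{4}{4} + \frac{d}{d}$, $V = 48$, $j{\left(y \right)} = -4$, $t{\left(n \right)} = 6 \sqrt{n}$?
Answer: $78$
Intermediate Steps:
$G{\left(d \right)} = 0$ ($G{\left(d \right)} = \left(-4\right) \frac{1}{4} + 1 = -1 + 1 = 0$)
$Q{\left(A \right)} = 0$ ($Q{\left(A \right)} = 0 A = 0$)
$78 + \left(56 - V\right) Q{\left(t{\left(-1 \right)} \right)} = 78 + \left(56 - 48\right) 0 = 78 + 8 \cdot 0 = 78 + 0 = 78$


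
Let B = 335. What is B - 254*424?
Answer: -107361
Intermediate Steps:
B - 254*424 = 335 - 254*424 = 335 - 107696 = -107361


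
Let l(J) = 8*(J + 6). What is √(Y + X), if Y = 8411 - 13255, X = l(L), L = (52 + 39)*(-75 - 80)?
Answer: 2*I*√29409 ≈ 342.98*I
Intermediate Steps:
L = -14105 (L = 91*(-155) = -14105)
l(J) = 48 + 8*J (l(J) = 8*(6 + J) = 48 + 8*J)
X = -112792 (X = 48 + 8*(-14105) = 48 - 112840 = -112792)
Y = -4844
√(Y + X) = √(-4844 - 112792) = √(-117636) = 2*I*√29409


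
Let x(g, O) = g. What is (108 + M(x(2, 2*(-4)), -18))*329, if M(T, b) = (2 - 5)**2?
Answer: 38493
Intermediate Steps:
M(T, b) = 9 (M(T, b) = (-3)**2 = 9)
(108 + M(x(2, 2*(-4)), -18))*329 = (108 + 9)*329 = 117*329 = 38493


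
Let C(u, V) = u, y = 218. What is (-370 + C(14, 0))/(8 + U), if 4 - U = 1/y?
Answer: -77608/2615 ≈ -29.678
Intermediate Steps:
U = 871/218 (U = 4 - 1/218 = 871/218 ≈ 3.9954)
(-370 + C(14, 0))/(8 + U) = (-370 + 14)/(8 + 871/218) = -356/2615/218 = -356*218/2615 = -77608/2615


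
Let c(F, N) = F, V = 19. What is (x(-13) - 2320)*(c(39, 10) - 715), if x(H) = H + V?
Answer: 1564264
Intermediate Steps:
x(H) = 19 + H (x(H) = H + 19 = 19 + H)
(x(-13) - 2320)*(c(39, 10) - 715) = ((19 - 13) - 2320)*(39 - 715) = (6 - 2320)*(-676) = -2314*(-676) = 1564264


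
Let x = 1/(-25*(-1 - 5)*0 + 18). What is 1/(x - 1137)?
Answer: -18/20465 ≈ -0.00087955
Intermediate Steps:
x = 1/18 (x = 1/(-(-150)*0 + 18) = 1/(-25*0 + 18) = 1/(0 + 18) = 1/18 ≈ 0.055556)
1/(x - 1137) = 1/(1/18 - 1137) = 1/(-20465/18) = -18/20465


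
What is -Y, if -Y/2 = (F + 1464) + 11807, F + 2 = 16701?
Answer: 59940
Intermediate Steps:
F = 16699 (F = -2 + 16701 = 16699)
Y = -59940 (Y = -2*((16699 + 1464) + 11807) = -2*(18163 + 11807) = -2*29970 = -59940)
-Y = -1*(-59940) = 59940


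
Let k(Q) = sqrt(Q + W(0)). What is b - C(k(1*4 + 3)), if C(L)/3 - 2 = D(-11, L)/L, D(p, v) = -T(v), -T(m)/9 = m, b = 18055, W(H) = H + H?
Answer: 18022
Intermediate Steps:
W(H) = 2*H
T(m) = -9*m
k(Q) = sqrt(Q) (k(Q) = sqrt(Q + 2*0) = sqrt(Q + 0) = sqrt(Q))
D(p, v) = 9*v (D(p, v) = -(-9)*v = 9*v)
C(L) = 33 (C(L) = 6 + 3*((9*L)/L) = 6 + 3*9 = 6 + 27 = 33)
b - C(k(1*4 + 3)) = 18055 - 1*33 = 18055 - 33 = 18022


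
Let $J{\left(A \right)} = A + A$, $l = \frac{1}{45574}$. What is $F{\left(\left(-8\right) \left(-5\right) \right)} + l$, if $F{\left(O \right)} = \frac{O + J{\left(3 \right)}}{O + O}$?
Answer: $\frac{524121}{911480} \approx 0.57502$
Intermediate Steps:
$l = \frac{1}{45574} \approx 2.1942 \cdot 10^{-5}$
$J{\left(A \right)} = 2 A$
$F{\left(O \right)} = \frac{6 + O}{2 O}$ ($F{\left(O \right)} = \frac{O + 2 \cdot 3}{O + O} = \frac{O + 6}{2 O} = \left(6 + O\right) \frac{1}{2 O} = \frac{6 + O}{2 O}$)
$F{\left(\left(-8\right) \left(-5\right) \right)} + l = \frac{6 - -40}{2 \left(\left(-8\right) \left(-5\right)\right)} + \frac{1}{45574} = \frac{6 + 40}{2 \cdot 40} + \frac{1}{45574} = \frac{1}{2} \cdot \frac{1}{40} \cdot 46 + \frac{1}{45574} = \frac{23}{40} + \frac{1}{45574} = \frac{524121}{911480}$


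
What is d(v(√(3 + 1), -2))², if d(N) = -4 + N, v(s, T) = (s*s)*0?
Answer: 16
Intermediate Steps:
v(s, T) = 0 (v(s, T) = s²*0 = 0)
d(v(√(3 + 1), -2))² = (-4 + 0)² = (-4)² = 16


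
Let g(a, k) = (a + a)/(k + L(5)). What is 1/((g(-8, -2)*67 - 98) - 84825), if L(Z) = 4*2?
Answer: -3/255305 ≈ -1.1751e-5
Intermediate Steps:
L(Z) = 8
g(a, k) = 2*a/(8 + k) (g(a, k) = (a + a)/(k + 8) = (2*a)/(8 + k) = 2*a/(8 + k))
1/((g(-8, -2)*67 - 98) - 84825) = 1/(((2*(-8)/(8 - 2))*67 - 98) - 84825) = 1/(((2*(-8)/6)*67 - 98) - 84825) = 1/(((2*(-8)*(1/6))*67 - 98) - 84825) = 1/((-8/3*67 - 98) - 84825) = 1/((-536/3 - 98) - 84825) = 1/(-830/3 - 84825) = 1/(-255305/3) = -3/255305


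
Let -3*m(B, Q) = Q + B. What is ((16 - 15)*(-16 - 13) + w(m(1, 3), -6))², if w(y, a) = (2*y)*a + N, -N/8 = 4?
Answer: 2025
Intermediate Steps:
N = -32 (N = -8*4 = -32)
m(B, Q) = -B/3 - Q/3 (m(B, Q) = -(Q + B)/3 = -(B + Q)/3 = -B/3 - Q/3)
w(y, a) = -32 + 2*a*y (w(y, a) = (2*y)*a - 32 = 2*a*y - 32 = -32 + 2*a*y)
((16 - 15)*(-16 - 13) + w(m(1, 3), -6))² = ((16 - 15)*(-16 - 13) + (-32 + 2*(-6)*(-⅓*1 - ⅓*3)))² = (1*(-29) + (-32 + 2*(-6)*(-⅓ - 1)))² = (-29 + (-32 + 2*(-6)*(-4/3)))² = (-29 + (-32 + 16))² = (-29 - 16)² = (-45)² = 2025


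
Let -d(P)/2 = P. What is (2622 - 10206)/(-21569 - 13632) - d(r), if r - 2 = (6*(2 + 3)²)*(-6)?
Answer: -63213412/35201 ≈ -1795.8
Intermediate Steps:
r = -898 (r = 2 + (6*(2 + 3)²)*(-6) = 2 + (6*5²)*(-6) = 2 + (6*25)*(-6) = 2 + 150*(-6) = 2 - 900 = -898)
d(P) = -2*P
(2622 - 10206)/(-21569 - 13632) - d(r) = (2622 - 10206)/(-21569 - 13632) - (-2)*(-898) = -7584/(-35201) - 1*1796 = -7584*(-1/35201) - 1796 = 7584/35201 - 1796 = -63213412/35201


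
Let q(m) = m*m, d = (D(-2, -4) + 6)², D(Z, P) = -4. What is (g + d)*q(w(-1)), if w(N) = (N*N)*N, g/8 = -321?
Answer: -2564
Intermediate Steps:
g = -2568 (g = 8*(-321) = -2568)
w(N) = N³ (w(N) = N²*N = N³)
d = 4 (d = (-4 + 6)² = 2² = 4)
q(m) = m²
(g + d)*q(w(-1)) = (-2568 + 4)*((-1)³)² = -2564*(-1)² = -2564*1 = -2564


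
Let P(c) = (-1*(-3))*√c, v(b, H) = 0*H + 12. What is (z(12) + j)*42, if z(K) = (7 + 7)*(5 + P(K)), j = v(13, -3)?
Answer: 3444 + 3528*√3 ≈ 9554.7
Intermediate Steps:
v(b, H) = 12 (v(b, H) = 0 + 12 = 12)
j = 12
P(c) = 3*√c
z(K) = 70 + 42*√K (z(K) = (7 + 7)*(5 + 3*√K) = 14*(5 + 3*√K) = 70 + 42*√K)
(z(12) + j)*42 = ((70 + 42*√12) + 12)*42 = ((70 + 42*(2*√3)) + 12)*42 = ((70 + 84*√3) + 12)*42 = (82 + 84*√3)*42 = 3444 + 3528*√3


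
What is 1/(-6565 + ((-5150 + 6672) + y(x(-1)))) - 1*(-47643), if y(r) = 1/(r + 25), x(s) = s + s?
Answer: 5526016261/115988 ≈ 47643.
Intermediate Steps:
x(s) = 2*s
y(r) = 1/(25 + r)
1/(-6565 + ((-5150 + 6672) + y(x(-1)))) - 1*(-47643) = 1/(-6565 + ((-5150 + 6672) + 1/(25 + 2*(-1)))) - 1*(-47643) = 1/(-6565 + (1522 + 1/(25 - 2))) + 47643 = 1/(-6565 + (1522 + 1/23)) + 47643 = 1/(-6565 + 35007/23) + 47643 = 1/(-115988/23) + 47643 = -23/115988 + 47643 = 5526016261/115988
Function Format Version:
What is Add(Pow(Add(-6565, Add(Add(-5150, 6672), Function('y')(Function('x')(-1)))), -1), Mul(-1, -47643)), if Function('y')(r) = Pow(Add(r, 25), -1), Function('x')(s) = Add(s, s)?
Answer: Rational(5526016261, 115988) ≈ 47643.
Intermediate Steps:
Function('x')(s) = Mul(2, s)
Function('y')(r) = Pow(Add(25, r), -1)
Add(Pow(Add(-6565, Add(Add(-5150, 6672), Function('y')(Function('x')(-1)))), -1), Mul(-1, -47643)) = Add(Pow(Add(-6565, Add(Add(-5150, 6672), Pow(Add(25, Mul(2, -1)), -1))), -1), Mul(-1, -47643)) = Add(Pow(Add(-6565, Add(1522, Pow(Add(25, -2), -1))), -1), 47643) = Add(Pow(Add(-6565, Add(1522, Pow(23, -1))), -1), 47643) = Add(Pow(Add(-6565, Add(1522, Rational(1, 23))), -1), 47643) = Add(Pow(Add(-6565, Rational(35007, 23)), -1), 47643) = Add(Pow(Rational(-115988, 23), -1), 47643) = Add(Rational(-23, 115988), 47643) = Rational(5526016261, 115988)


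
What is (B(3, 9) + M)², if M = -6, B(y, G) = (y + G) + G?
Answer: 225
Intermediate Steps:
B(y, G) = y + 2*G (B(y, G) = (G + y) + G = y + 2*G)
(B(3, 9) + M)² = ((3 + 2*9) - 6)² = ((3 + 18) - 6)² = (21 - 6)² = 15² = 225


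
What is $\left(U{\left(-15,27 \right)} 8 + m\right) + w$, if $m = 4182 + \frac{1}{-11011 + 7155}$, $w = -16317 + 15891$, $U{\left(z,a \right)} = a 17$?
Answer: $\frac{28642367}{3856} \approx 7428.0$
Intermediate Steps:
$U{\left(z,a \right)} = 17 a$
$w = -426$
$m = \frac{16125791}{3856}$ ($m = 4182 + \frac{1}{-3856} = 4182 - \frac{1}{3856} = \frac{16125791}{3856} \approx 4182.0$)
$\left(U{\left(-15,27 \right)} 8 + m\right) + w = \left(17 \cdot 27 \cdot 8 + \frac{16125791}{3856}\right) - 426 = \left(459 \cdot 8 + \frac{16125791}{3856}\right) - 426 = \left(3672 + \frac{16125791}{3856}\right) - 426 = \frac{30285023}{3856} - 426 = \frac{28642367}{3856}$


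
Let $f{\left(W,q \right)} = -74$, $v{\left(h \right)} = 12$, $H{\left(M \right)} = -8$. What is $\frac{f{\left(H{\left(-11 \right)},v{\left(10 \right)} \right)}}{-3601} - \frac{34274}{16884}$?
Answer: $- \frac{61085629}{30399642} \approx -2.0094$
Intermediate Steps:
$\frac{f{\left(H{\left(-11 \right)},v{\left(10 \right)} \right)}}{-3601} - \frac{34274}{16884} = - \frac{74}{-3601} - \frac{34274}{16884} = \left(-74\right) \left(- \frac{1}{3601}\right) - \frac{17137}{8442} = \frac{74}{3601} - \frac{17137}{8442} = - \frac{61085629}{30399642}$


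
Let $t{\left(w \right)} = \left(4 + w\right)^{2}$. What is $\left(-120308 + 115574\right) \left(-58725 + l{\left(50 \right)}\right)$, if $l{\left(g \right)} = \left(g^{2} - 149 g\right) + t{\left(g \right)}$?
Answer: $287633106$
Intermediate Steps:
$l{\left(g \right)} = g^{2} + \left(4 + g\right)^{2} - 149 g$ ($l{\left(g \right)} = \left(g^{2} - 149 g\right) + \left(4 + g\right)^{2} = g^{2} + \left(4 + g\right)^{2} - 149 g$)
$\left(-120308 + 115574\right) \left(-58725 + l{\left(50 \right)}\right) = \left(-120308 + 115574\right) \left(-58725 + \left(16 - 7050 + 2 \cdot 50^{2}\right)\right) = - 4734 \left(-58725 + \left(16 - 7050 + 2 \cdot 2500\right)\right) = - 4734 \left(-58725 + \left(16 - 7050 + 5000\right)\right) = - 4734 \left(-58725 - 2034\right) = \left(-4734\right) \left(-60759\right) = 287633106$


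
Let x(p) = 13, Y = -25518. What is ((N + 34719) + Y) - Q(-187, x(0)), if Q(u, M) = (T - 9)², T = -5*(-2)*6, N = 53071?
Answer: 59671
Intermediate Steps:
T = 60 (T = 10*6 = 60)
Q(u, M) = 2601 (Q(u, M) = (60 - 9)² = 51² = 2601)
((N + 34719) + Y) - Q(-187, x(0)) = ((53071 + 34719) - 25518) - 1*2601 = (87790 - 25518) - 2601 = 62272 - 2601 = 59671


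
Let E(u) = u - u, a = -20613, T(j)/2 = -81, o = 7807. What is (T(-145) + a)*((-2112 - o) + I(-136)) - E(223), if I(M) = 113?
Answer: 203719650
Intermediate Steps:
T(j) = -162 (T(j) = 2*(-81) = -162)
E(u) = 0
(T(-145) + a)*((-2112 - o) + I(-136)) - E(223) = (-162 - 20613)*((-2112 - 1*7807) + 113) - 1*0 = -20775*((-2112 - 7807) + 113) + 0 = -20775*(-9919 + 113) + 0 = -20775*(-9806) + 0 = 203719650 + 0 = 203719650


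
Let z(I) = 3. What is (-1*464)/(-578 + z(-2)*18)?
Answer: 116/131 ≈ 0.88550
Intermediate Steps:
(-1*464)/(-578 + z(-2)*18) = (-1*464)/(-578 + 3*18) = -464/(-578 + 54) = -464/(-524) = -1/524*(-464) = 116/131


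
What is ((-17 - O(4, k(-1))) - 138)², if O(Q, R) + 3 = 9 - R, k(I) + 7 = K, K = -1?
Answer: 28561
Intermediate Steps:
k(I) = -8 (k(I) = -7 - 1 = -8)
O(Q, R) = 6 - R (O(Q, R) = -3 + (9 - R) = 6 - R)
((-17 - O(4, k(-1))) - 138)² = ((-17 - (6 - 1*(-8))) - 138)² = ((-17 - (6 + 8)) - 138)² = ((-17 - 1*14) - 138)² = ((-17 - 14) - 138)² = (-31 - 138)² = (-169)² = 28561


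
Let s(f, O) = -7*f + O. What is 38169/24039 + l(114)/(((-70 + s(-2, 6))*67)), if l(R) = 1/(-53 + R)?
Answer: 866645679/545818850 ≈ 1.5878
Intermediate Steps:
s(f, O) = O - 7*f
38169/24039 + l(114)/(((-70 + s(-2, 6))*67)) = 38169/24039 + 1/((-53 + 114)*(((-70 + (6 - 7*(-2)))*67))) = 38169*(1/24039) + 1/(61*(((-70 + (6 + 14))*67))) = 4241/2671 + 1/(61*(((-70 + 20)*67))) = 4241/2671 + 1/(61*((-50*67))) = 4241/2671 + (1/61)/(-3350) = 4241/2671 + (1/61)*(-1/3350) = 4241/2671 - 1/204350 = 866645679/545818850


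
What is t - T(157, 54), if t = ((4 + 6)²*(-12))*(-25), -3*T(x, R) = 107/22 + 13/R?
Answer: 26731516/891 ≈ 30002.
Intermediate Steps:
T(x, R) = -107/66 - 13/(3*R) (T(x, R) = -(107/22 + 13/R)/3 = -107/66 - 13/(3*R))
t = 30000 (t = (10²*(-12))*(-25) = (100*(-12))*(-25) = -1200*(-25) = 30000)
t - T(157, 54) = 30000 - (-286 - 107*54)/(66*54) = 30000 - (-286 - 5778)/(66*54) = 30000 - (-6064)/(66*54) = 30000 - 1*(-1516/891) = 30000 + 1516/891 = 26731516/891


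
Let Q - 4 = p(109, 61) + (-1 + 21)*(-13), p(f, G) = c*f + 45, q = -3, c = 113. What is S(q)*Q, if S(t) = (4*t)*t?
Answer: 435816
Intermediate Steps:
p(f, G) = 45 + 113*f (p(f, G) = 113*f + 45 = 45 + 113*f)
S(t) = 4*t²
Q = 12106 (Q = 4 + ((45 + 113*109) + (-1 + 21)*(-13)) = 4 + ((45 + 12317) + 20*(-13)) = 4 + (12362 - 260) = 4 + 12102 = 12106)
S(q)*Q = (4*(-3)²)*12106 = (4*9)*12106 = 36*12106 = 435816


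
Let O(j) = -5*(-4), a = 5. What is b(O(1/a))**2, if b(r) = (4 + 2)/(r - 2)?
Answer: 1/9 ≈ 0.11111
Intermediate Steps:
O(j) = 20
b(r) = 6/(-2 + r)
b(O(1/a))**2 = (6/(-2 + 20))**2 = (6/18)**2 = (6*(1/18))**2 = (1/3)**2 = 1/9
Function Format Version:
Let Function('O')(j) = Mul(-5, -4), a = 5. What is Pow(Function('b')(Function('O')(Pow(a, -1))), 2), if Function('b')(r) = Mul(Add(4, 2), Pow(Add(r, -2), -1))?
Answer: Rational(1, 9) ≈ 0.11111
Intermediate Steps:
Function('O')(j) = 20
Function('b')(r) = Mul(6, Pow(Add(-2, r), -1))
Pow(Function('b')(Function('O')(Pow(a, -1))), 2) = Pow(Mul(6, Pow(Add(-2, 20), -1)), 2) = Pow(Mul(6, Pow(18, -1)), 2) = Pow(Mul(6, Rational(1, 18)), 2) = Pow(Rational(1, 3), 2) = Rational(1, 9)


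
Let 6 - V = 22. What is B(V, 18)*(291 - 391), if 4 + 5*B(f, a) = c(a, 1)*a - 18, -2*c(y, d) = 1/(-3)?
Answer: 380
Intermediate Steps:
c(y, d) = ⅙ (c(y, d) = -½/(-3) = -½*(-⅓) = ⅙)
V = -16 (V = 6 - 1*22 = 6 - 22 = -16)
B(f, a) = -22/5 + a/30 (B(f, a) = -⅘ + (a/6 - 18)/5 = -⅘ + (-18 + a/6)/5 = -⅘ + (-18/5 + a/30) = -22/5 + a/30)
B(V, 18)*(291 - 391) = (-22/5 + (1/30)*18)*(291 - 391) = (-22/5 + ⅗)*(-100) = -19/5*(-100) = 380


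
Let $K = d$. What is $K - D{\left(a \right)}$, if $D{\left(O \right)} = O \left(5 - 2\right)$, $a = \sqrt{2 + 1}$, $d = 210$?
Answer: $210 - 3 \sqrt{3} \approx 204.8$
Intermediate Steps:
$a = \sqrt{3} \approx 1.732$
$D{\left(O \right)} = 3 O$ ($D{\left(O \right)} = O 3 = 3 O$)
$K = 210$
$K - D{\left(a \right)} = 210 - 3 \sqrt{3}$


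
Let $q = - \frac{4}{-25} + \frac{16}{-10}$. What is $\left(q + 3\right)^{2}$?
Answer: $\frac{1521}{625} \approx 2.4336$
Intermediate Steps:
$q = - \frac{36}{25}$ ($q = \left(-4\right) \left(- \frac{1}{25}\right) + 16 \left(- \frac{1}{10}\right) = \frac{4}{25} - \frac{8}{5} = - \frac{36}{25} \approx -1.44$)
$\left(q + 3\right)^{2} = \left(- \frac{36}{25} + 3\right)^{2} = \left(\frac{39}{25}\right)^{2} = \frac{1521}{625}$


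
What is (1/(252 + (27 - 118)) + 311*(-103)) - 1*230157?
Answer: -42212589/161 ≈ -2.6219e+5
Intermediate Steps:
(1/(252 + (27 - 118)) + 311*(-103)) - 1*230157 = (1/(252 - 91) - 32033) - 230157 = (1/161 - 32033) - 230157 = -5157312/161 - 230157 = -42212589/161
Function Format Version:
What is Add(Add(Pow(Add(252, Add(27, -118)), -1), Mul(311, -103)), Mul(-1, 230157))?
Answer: Rational(-42212589, 161) ≈ -2.6219e+5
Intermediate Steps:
Add(Add(Pow(Add(252, Add(27, -118)), -1), Mul(311, -103)), Mul(-1, 230157)) = Add(Add(Pow(Add(252, -91), -1), -32033), -230157) = Add(Add(Pow(161, -1), -32033), -230157) = Add(Add(Rational(1, 161), -32033), -230157) = Add(Rational(-5157312, 161), -230157) = Rational(-42212589, 161)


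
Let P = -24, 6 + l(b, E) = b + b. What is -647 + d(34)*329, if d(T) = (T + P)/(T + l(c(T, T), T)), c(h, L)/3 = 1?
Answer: -9354/17 ≈ -550.24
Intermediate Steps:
c(h, L) = 3 (c(h, L) = 3*1 = 3)
l(b, E) = -6 + 2*b (l(b, E) = -6 + (b + b) = -6 + 2*b)
d(T) = (-24 + T)/T (d(T) = (T - 24)/(T + (-6 + 2*3)) = (-24 + T)/(T + (-6 + 6)) = (-24 + T)/(T + 0) = (-24 + T)/T)
-647 + d(34)*329 = -647 + ((-24 + 34)/34)*329 = -647 + ((1/34)*10)*329 = -647 + (5/17)*329 = -647 + 1645/17 = -9354/17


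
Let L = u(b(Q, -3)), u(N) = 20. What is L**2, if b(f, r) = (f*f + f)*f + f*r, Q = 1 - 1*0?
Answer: 400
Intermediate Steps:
Q = 1 (Q = 1 + 0 = 1)
b(f, r) = f*r + f*(f + f**2) (b(f, r) = (f**2 + f)*f + f*r = (f + f**2)*f + f*r = f*(f + f**2) + f*r = f*r + f*(f + f**2))
L = 20
L**2 = 20**2 = 400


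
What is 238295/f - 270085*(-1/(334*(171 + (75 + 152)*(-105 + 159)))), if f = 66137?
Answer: 1007093309015/274553602182 ≈ 3.6681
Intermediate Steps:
238295/f - 270085*(-1/(334*(171 + (75 + 152)*(-105 + 159)))) = 238295/66137 - 270085*(-1/(334*(171 + (75 + 152)*(-105 + 159)))) = 238295*(1/66137) - 270085*(-1/(334*(171 + 227*54))) = 238295/66137 - 270085*(-1/(334*(171 + 12258))) = 238295/66137 - 270085/(12429*(-334)) = 238295/66137 - 270085/(-4151286) = 238295/66137 - 270085*(-1/4151286) = 238295/66137 + 270085/4151286 = 1007093309015/274553602182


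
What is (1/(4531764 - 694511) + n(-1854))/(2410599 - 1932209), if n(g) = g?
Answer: -646751551/166882132970 ≈ -0.0038755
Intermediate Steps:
(1/(4531764 - 694511) + n(-1854))/(2410599 - 1932209) = (1/(4531764 - 694511) - 1854)/(2410599 - 1932209) = (1/3837253 - 1854)/478390 = (1/3837253 - 1854)*(1/478390) = -7114267061/3837253*1/478390 = -646751551/166882132970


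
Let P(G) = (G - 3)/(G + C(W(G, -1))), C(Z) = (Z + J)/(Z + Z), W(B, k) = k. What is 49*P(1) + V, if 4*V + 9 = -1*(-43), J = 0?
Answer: -341/6 ≈ -56.833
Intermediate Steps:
V = 17/2 (V = -9/4 + (-1*(-43))/4 = -9/4 + (¼)*43 = -9/4 + 43/4 = 17/2 ≈ 8.5000)
C(Z) = ½ (C(Z) = (Z + 0)/(Z + Z) = Z/((2*Z)) = Z*(1/(2*Z)) = ½)
P(G) = (-3 + G)/(½ + G) (P(G) = (G - 3)/(G + ½) = (-3 + G)/(½ + G))
49*P(1) + V = 49*(2*(-3 + 1)/(1 + 2*1)) + 17/2 = 49*(2*(-2)/(1 + 2)) + 17/2 = 49*(2*(-2)/3) + 17/2 = 49*(2*(⅓)*(-2)) + 17/2 = 49*(-4/3) + 17/2 = -196/3 + 17/2 = -341/6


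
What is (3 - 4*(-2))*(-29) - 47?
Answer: -366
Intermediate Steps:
(3 - 4*(-2))*(-29) - 47 = (3 + 8)*(-29) - 47 = 11*(-29) - 47 = -319 - 47 = -366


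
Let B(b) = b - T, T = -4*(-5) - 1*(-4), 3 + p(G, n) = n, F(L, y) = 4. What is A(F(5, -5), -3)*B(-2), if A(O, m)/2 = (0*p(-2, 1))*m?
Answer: 0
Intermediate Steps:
p(G, n) = -3 + n
T = 24 (T = 20 + 4 = 24)
B(b) = -24 + b (B(b) = b - 1*24 = b - 24 = -24 + b)
A(O, m) = 0 (A(O, m) = 2*((0*(-3 + 1))*m) = 2*((0*(-2))*m) = 2*(0*m) = 2*0 = 0)
A(F(5, -5), -3)*B(-2) = 0*(-24 - 2) = 0*(-26) = 0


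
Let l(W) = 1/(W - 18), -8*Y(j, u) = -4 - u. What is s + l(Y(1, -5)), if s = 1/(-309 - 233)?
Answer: -4481/78590 ≈ -0.057017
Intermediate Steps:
Y(j, u) = ½ + u/8 (Y(j, u) = -(-4 - u)/8 = ½ + u/8)
l(W) = 1/(-18 + W)
s = -1/542 (s = 1/(-542) = -1/542 ≈ -0.0018450)
s + l(Y(1, -5)) = -1/542 + 1/(-18 + (½ + (⅛)*(-5))) = -1/542 + 1/(-18 + (½ - 5/8)) = -1/542 + 1/(-18 - ⅛) = -1/542 + 1/(-145/8) = -1/542 - 8/145 = -4481/78590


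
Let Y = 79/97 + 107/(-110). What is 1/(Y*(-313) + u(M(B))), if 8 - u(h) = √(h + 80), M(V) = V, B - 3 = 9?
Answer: 6551561390/366542777489 + 227697800*√23/366542777489 ≈ 0.020853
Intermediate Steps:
B = 12 (B = 3 + 9 = 12)
u(h) = 8 - √(80 + h) (u(h) = 8 - √(h + 80) = 8 - √(80 + h))
Y = -1689/10670 (Y = 79*(1/97) + 107*(-1/110) = 79/97 - 107/110 = -1689/10670 ≈ -0.15829)
1/(Y*(-313) + u(M(B))) = 1/(-1689/10670*(-313) + (8 - √(80 + 12))) = 1/(528657/10670 + (8 - √92)) = 1/(528657/10670 + (8 - 2*√23)) = 1/(614017/10670 - 2*√23)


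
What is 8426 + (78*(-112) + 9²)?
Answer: -229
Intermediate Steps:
8426 + (78*(-112) + 9²) = 8426 + (-8736 + 81) = 8426 - 8655 = -229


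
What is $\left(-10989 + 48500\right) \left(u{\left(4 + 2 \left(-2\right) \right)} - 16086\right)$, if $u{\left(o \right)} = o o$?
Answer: $-603401946$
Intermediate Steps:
$u{\left(o \right)} = o^{2}$
$\left(-10989 + 48500\right) \left(u{\left(4 + 2 \left(-2\right) \right)} - 16086\right) = \left(-10989 + 48500\right) \left(\left(4 + 2 \left(-2\right)\right)^{2} - 16086\right) = 37511 \left(\left(4 - 4\right)^{2} - 16086\right) = 37511 \left(0^{2} - 16086\right) = 37511 \left(0 - 16086\right) = 37511 \left(-16086\right) = -603401946$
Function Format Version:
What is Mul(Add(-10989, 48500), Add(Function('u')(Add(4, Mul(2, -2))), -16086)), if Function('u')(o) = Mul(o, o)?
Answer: -603401946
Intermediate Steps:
Function('u')(o) = Pow(o, 2)
Mul(Add(-10989, 48500), Add(Function('u')(Add(4, Mul(2, -2))), -16086)) = Mul(Add(-10989, 48500), Add(Pow(Add(4, Mul(2, -2)), 2), -16086)) = Mul(37511, Add(Pow(Add(4, -4), 2), -16086)) = Mul(37511, Add(Pow(0, 2), -16086)) = Mul(37511, Add(0, -16086)) = Mul(37511, -16086) = -603401946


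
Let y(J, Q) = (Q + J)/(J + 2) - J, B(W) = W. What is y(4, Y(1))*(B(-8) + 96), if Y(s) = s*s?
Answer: -836/3 ≈ -278.67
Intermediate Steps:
Y(s) = s²
y(J, Q) = -J + (J + Q)/(2 + J) (y(J, Q) = (J + Q)/(2 + J) - J = -J + (J + Q)/(2 + J))
y(4, Y(1))*(B(-8) + 96) = ((1² - 1*4 - 1*4²)/(2 + 4))*(-8 + 96) = ((1 - 4 - 1*16)/6)*88 = ((1 - 4 - 16)/6)*88 = ((⅙)*(-19))*88 = -19/6*88 = -836/3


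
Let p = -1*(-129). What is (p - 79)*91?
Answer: 4550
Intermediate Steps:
p = 129
(p - 79)*91 = (129 - 79)*91 = 50*91 = 4550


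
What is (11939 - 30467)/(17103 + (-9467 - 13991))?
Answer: 18528/6355 ≈ 2.9155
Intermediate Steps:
(11939 - 30467)/(17103 + (-9467 - 13991)) = -18528/(17103 - 23458) = -18528/(-6355) = -18528*(-1/6355) = 18528/6355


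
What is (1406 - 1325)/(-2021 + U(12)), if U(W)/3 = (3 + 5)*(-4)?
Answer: -81/2117 ≈ -0.038262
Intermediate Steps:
U(W) = -96 (U(W) = 3*((3 + 5)*(-4)) = 3*(8*(-4)) = 3*(-32) = -96)
(1406 - 1325)/(-2021 + U(12)) = (1406 - 1325)/(-2021 - 96) = 81/(-2117) = 81*(-1/2117) = -81/2117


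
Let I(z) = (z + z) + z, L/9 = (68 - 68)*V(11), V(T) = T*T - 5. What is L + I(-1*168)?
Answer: -504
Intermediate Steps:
V(T) = -5 + T² (V(T) = T² - 5 = -5 + T²)
L = 0 (L = 9*((68 - 68)*(-5 + 11²)) = 9*(0*(-5 + 121)) = 9*(0*116) = 9*0 = 0)
I(z) = 3*z (I(z) = 2*z + z = 3*z)
L + I(-1*168) = 0 + 3*(-1*168) = 0 + 3*(-168) = 0 - 504 = -504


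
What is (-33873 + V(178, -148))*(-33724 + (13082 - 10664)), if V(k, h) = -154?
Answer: 1065249262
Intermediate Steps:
(-33873 + V(178, -148))*(-33724 + (13082 - 10664)) = (-33873 - 154)*(-33724 + (13082 - 10664)) = -34027*(-33724 + 2418) = -34027*(-31306) = 1065249262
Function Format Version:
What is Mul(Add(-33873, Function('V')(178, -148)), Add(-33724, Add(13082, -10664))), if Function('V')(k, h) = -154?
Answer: 1065249262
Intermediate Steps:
Mul(Add(-33873, Function('V')(178, -148)), Add(-33724, Add(13082, -10664))) = Mul(Add(-33873, -154), Add(-33724, Add(13082, -10664))) = Mul(-34027, Add(-33724, 2418)) = Mul(-34027, -31306) = 1065249262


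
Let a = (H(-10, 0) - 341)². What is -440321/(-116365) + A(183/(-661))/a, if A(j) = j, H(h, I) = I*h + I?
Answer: 33843817364066/8944016491465 ≈ 3.7840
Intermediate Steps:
H(h, I) = I + I*h
a = 116281 (a = (0*(1 - 10) - 341)² = (0*(-9) - 341)² = (0 - 341)² = (-341)² = 116281)
-440321/(-116365) + A(183/(-661))/a = -440321/(-116365) + (183/(-661))/116281 = -440321*(-1/116365) + (183*(-1/661))*(1/116281) = 440321/116365 - 183/661*1/116281 = 440321/116365 - 183/76861741 = 33843817364066/8944016491465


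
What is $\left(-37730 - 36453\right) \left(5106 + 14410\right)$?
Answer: $-1447755428$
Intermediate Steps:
$\left(-37730 - 36453\right) \left(5106 + 14410\right) = \left(-74183\right) 19516 = -1447755428$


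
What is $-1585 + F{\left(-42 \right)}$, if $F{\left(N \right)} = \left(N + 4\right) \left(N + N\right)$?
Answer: $1607$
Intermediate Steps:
$F{\left(N \right)} = 2 N \left(4 + N\right)$ ($F{\left(N \right)} = \left(4 + N\right) 2 N = 2 N \left(4 + N\right)$)
$-1585 + F{\left(-42 \right)} = -1585 + 2 \left(-42\right) \left(4 - 42\right) = -1585 + 2 \left(-42\right) \left(-38\right) = -1585 + 3192 = 1607$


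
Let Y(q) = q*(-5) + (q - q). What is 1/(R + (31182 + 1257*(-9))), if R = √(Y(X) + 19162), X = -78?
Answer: 19869/394757609 - 4*√1222/394757609 ≈ 4.9978e-5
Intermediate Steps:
Y(q) = -5*q (Y(q) = -5*q + 0 = -5*q)
R = 4*√1222 (R = √(-5*(-78) + 19162) = √(390 + 19162) = √19552 = 4*√1222 ≈ 139.83)
1/(R + (31182 + 1257*(-9))) = 1/(4*√1222 + (31182 + 1257*(-9))) = 1/(4*√1222 + (31182 - 11313)) = 1/(4*√1222 + 19869) = 1/(19869 + 4*√1222)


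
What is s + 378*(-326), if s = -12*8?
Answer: -123324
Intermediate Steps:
s = -96
s + 378*(-326) = -96 + 378*(-326) = -96 - 123228 = -123324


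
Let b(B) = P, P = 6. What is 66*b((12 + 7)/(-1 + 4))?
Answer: 396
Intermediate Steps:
b(B) = 6
66*b((12 + 7)/(-1 + 4)) = 66*6 = 396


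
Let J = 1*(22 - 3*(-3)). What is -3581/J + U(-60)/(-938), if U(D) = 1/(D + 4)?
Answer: -188102737/1628368 ≈ -115.52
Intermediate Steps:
J = 31 (J = 1*(22 + 9) = 1*31 = 31)
U(D) = 1/(4 + D)
-3581/J + U(-60)/(-938) = -3581/31 + 1/((4 - 60)*(-938)) = -3581*1/31 - 1/938/(-56) = -3581/31 - 1/56*(-1/938) = -3581/31 + 1/52528 = -188102737/1628368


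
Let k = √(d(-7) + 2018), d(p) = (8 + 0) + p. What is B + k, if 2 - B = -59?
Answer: 61 + √2019 ≈ 105.93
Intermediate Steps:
B = 61 (B = 2 - 1*(-59) = 2 + 59 = 61)
d(p) = 8 + p
k = √2019 (k = √((8 - 7) + 2018) = √(1 + 2018) = √2019 ≈ 44.933)
B + k = 61 + √2019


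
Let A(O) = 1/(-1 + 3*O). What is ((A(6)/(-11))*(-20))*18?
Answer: 360/187 ≈ 1.9251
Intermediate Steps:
((A(6)/(-11))*(-20))*18 = ((1/((-1 + 3*6)*(-11)))*(-20))*18 = ((-1/11/(-1 + 18))*(-20))*18 = ((-1/11/17)*(-20))*18 = (((1/17)*(-1/11))*(-20))*18 = -1/187*(-20)*18 = (20/187)*18 = 360/187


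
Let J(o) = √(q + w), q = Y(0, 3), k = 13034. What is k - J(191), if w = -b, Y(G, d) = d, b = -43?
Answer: 13034 - √46 ≈ 13027.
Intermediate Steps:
w = 43 (w = -1*(-43) = 43)
q = 3
J(o) = √46 (J(o) = √(3 + 43) = √46)
k - J(191) = 13034 - √46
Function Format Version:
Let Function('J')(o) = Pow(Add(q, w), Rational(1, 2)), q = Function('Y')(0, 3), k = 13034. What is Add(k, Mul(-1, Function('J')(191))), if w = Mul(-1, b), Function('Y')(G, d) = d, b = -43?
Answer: Add(13034, Mul(-1, Pow(46, Rational(1, 2)))) ≈ 13027.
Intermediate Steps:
w = 43 (w = Mul(-1, -43) = 43)
q = 3
Function('J')(o) = Pow(46, Rational(1, 2)) (Function('J')(o) = Pow(Add(3, 43), Rational(1, 2)) = Pow(46, Rational(1, 2)))
Add(k, Mul(-1, Function('J')(191))) = Add(13034, Mul(-1, Pow(46, Rational(1, 2))))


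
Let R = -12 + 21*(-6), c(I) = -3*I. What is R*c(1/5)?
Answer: 414/5 ≈ 82.800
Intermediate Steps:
R = -138 (R = -12 - 126 = -138)
R*c(1/5) = -(-414)/5 = -138*(-3/5) = 414/5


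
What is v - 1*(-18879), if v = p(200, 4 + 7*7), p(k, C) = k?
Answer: 19079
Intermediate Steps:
v = 200
v - 1*(-18879) = 200 - 1*(-18879) = 200 + 18879 = 19079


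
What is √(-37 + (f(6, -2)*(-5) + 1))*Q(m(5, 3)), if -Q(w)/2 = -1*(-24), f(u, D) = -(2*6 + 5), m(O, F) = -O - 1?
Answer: -336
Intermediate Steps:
m(O, F) = -1 - O
f(u, D) = -17 (f(u, D) = -(12 + 5) = -1*17 = -17)
Q(w) = -48 (Q(w) = -(-2)*(-24) = -2*24 = -48)
√(-37 + (f(6, -2)*(-5) + 1))*Q(m(5, 3)) = √(-37 + (-17*(-5) + 1))*(-48) = √(-37 + (85 + 1))*(-48) = √(-37 + 86)*(-48) = √49*(-48) = 7*(-48) = -336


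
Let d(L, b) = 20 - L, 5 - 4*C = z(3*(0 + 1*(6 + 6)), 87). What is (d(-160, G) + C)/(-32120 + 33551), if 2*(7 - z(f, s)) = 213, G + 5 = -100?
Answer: 1649/11448 ≈ 0.14404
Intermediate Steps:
G = -105 (G = -5 - 100 = -105)
z(f, s) = -199/2 (z(f, s) = 7 - 1/2*213 = 7 - 213/2 = -199/2)
C = 209/8 (C = 5/4 - 1/4*(-199/2) = 5/4 + 199/8 = 209/8 ≈ 26.125)
(d(-160, G) + C)/(-32120 + 33551) = ((20 - 1*(-160)) + 209/8)/(-32120 + 33551) = ((20 + 160) + 209/8)/1431 = (180 + 209/8)*(1/1431) = (1649/8)*(1/1431) = 1649/11448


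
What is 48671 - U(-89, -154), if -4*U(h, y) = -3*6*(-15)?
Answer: 97477/2 ≈ 48739.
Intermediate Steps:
U(h, y) = -135/2 (U(h, y) = -(-3*6)*(-15)/4 = -(-9)*(-15)/2 = -¼*270 = -135/2)
48671 - U(-89, -154) = 48671 - 1*(-135/2) = 48671 + 135/2 = 97477/2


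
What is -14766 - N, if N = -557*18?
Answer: -4740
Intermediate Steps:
N = -10026
-14766 - N = -14766 - 1*(-10026) = -14766 + 10026 = -4740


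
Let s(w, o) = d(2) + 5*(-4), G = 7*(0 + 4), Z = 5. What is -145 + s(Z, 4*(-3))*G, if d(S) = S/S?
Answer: -677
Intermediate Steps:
d(S) = 1
G = 28 (G = 7*4 = 28)
s(w, o) = -19 (s(w, o) = 1 + 5*(-4) = 1 - 20 = -19)
-145 + s(Z, 4*(-3))*G = -145 - 19*28 = -145 - 532 = -677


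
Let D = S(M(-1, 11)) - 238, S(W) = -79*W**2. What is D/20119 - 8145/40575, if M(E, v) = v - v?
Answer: -11568407/54421895 ≈ -0.21257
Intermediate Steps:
M(E, v) = 0
D = -238 (D = -79*0**2 - 238 = -79*0 - 238 = 0 - 238 = -238)
D/20119 - 8145/40575 = -238/20119 - 8145/40575 = -238*1/20119 - 8145*1/40575 = -238/20119 - 543/2705 = -11568407/54421895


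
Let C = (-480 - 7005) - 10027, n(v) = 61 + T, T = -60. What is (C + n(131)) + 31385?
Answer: 13874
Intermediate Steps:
n(v) = 1 (n(v) = 61 - 60 = 1)
C = -17512 (C = -7485 - 10027 = -17512)
(C + n(131)) + 31385 = (-17512 + 1) + 31385 = -17511 + 31385 = 13874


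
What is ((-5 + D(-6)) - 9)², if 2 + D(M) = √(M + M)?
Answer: 244 - 64*I*√3 ≈ 244.0 - 110.85*I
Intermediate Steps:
D(M) = -2 + √2*√M (D(M) = -2 + √(M + M) = -2 + √(2*M) = -2 + √2*√M)
((-5 + D(-6)) - 9)² = ((-5 + (-2 + √2*√(-6))) - 9)² = ((-5 + (-2 + √2*(I*√6))) - 9)² = ((-5 + (-2 + 2*I*√3)) - 9)² = ((-7 + 2*I*√3) - 9)² = (-16 + 2*I*√3)²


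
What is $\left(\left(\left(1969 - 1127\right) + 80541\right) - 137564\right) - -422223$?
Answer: $366042$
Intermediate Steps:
$\left(\left(\left(1969 - 1127\right) + 80541\right) - 137564\right) - -422223 = \left(\left(842 + 80541\right) - 137564\right) + 422223 = \left(81383 - 137564\right) + 422223 = -56181 + 422223 = 366042$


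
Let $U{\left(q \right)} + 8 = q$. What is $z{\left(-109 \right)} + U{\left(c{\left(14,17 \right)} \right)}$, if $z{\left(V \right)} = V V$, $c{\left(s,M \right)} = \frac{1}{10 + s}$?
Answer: $\frac{284953}{24} \approx 11873.0$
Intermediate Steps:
$U{\left(q \right)} = -8 + q$
$z{\left(V \right)} = V^{2}$
$z{\left(-109 \right)} + U{\left(c{\left(14,17 \right)} \right)} = \left(-109\right)^{2} - \left(8 - \frac{1}{10 + 14}\right) = 11881 - \left(8 - \frac{1}{24}\right) = 11881 + \left(-8 + \frac{1}{24}\right) = 11881 - \frac{191}{24} = \frac{284953}{24}$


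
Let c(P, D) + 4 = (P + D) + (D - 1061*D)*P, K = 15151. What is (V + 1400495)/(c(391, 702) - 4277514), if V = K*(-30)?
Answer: -189193/59045469 ≈ -0.0032042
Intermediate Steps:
V = -454530 (V = 15151*(-30) = -454530)
c(P, D) = -4 + D + P - 1060*D*P (c(P, D) = -4 + ((P + D) + (D - 1061*D)*P) = -4 + ((D + P) + (-1060*D)*P) = -4 + ((D + P) - 1060*D*P) = -4 + (D + P - 1060*D*P) = -4 + D + P - 1060*D*P)
(V + 1400495)/(c(391, 702) - 4277514) = (-454530 + 1400495)/((-4 + 702 + 391 - 1060*702*391) - 4277514) = 945965/((-4 + 702 + 391 - 290950920) - 4277514) = 945965/(-290949831 - 4277514) = 945965/(-295227345) = 945965*(-1/295227345) = -189193/59045469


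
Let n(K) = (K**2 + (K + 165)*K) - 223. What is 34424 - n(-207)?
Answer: -16896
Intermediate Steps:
n(K) = -223 + K**2 + K*(165 + K) (n(K) = (K**2 + (165 + K)*K) - 223 = (K**2 + K*(165 + K)) - 223 = -223 + K**2 + K*(165 + K))
34424 - n(-207) = 34424 - (-223 + 2*(-207)**2 + 165*(-207)) = 34424 - (-223 + 2*42849 - 34155) = 34424 - (-223 + 85698 - 34155) = 34424 - 1*51320 = 34424 - 51320 = -16896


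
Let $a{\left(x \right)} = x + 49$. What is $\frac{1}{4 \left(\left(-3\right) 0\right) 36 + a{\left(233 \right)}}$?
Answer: $\frac{1}{282} \approx 0.0035461$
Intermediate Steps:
$a{\left(x \right)} = 49 + x$
$\frac{1}{4 \left(\left(-3\right) 0\right) 36 + a{\left(233 \right)}} = \frac{1}{4 \left(\left(-3\right) 0\right) 36 + \left(49 + 233\right)} = \frac{1}{4 \cdot 0 \cdot 36 + 282} = \frac{1}{0 \cdot 36 + 282} = \frac{1}{0 + 282} = \frac{1}{282}$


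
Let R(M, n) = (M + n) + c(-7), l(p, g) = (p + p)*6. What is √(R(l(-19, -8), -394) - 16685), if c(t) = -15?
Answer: I*√17322 ≈ 131.61*I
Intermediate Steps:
l(p, g) = 12*p (l(p, g) = (2*p)*6 = 12*p)
R(M, n) = -15 + M + n (R(M, n) = (M + n) - 15 = -15 + M + n)
√(R(l(-19, -8), -394) - 16685) = √((-15 + 12*(-19) - 394) - 16685) = √((-15 - 228 - 394) - 16685) = √(-637 - 16685) = √(-17322) = I*√17322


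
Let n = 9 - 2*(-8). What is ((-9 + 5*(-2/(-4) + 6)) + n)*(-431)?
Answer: -41807/2 ≈ -20904.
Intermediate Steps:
n = 25 (n = 9 + 16 = 25)
((-9 + 5*(-2/(-4) + 6)) + n)*(-431) = ((-9 + 5*(-2/(-4) + 6)) + 25)*(-431) = ((-9 + 5*(-2*(-¼) + 6)) + 25)*(-431) = ((-9 + 5*(½ + 6)) + 25)*(-431) = ((-9 + 5*(13/2)) + 25)*(-431) = ((-9 + 65/2) + 25)*(-431) = (47/2 + 25)*(-431) = (97/2)*(-431) = -41807/2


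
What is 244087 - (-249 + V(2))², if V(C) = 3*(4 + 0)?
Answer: 187918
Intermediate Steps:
V(C) = 12 (V(C) = 3*4 = 12)
244087 - (-249 + V(2))² = 244087 - (-249 + 12)² = 244087 - 1*(-237)² = 244087 - 1*56169 = 244087 - 56169 = 187918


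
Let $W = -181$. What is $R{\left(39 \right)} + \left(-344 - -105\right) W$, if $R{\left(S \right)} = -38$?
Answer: $43221$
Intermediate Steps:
$R{\left(39 \right)} + \left(-344 - -105\right) W = -38 + \left(-344 - -105\right) \left(-181\right) = -38 + \left(-344 + 105\right) \left(-181\right) = -38 - -43259 = -38 + 43259 = 43221$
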